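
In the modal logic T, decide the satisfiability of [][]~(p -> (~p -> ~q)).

1. [][]~(p -> (~p -> ~q)), u
2. []~(p -> (~p -> ~q)), u   [[]-rule on 1 via uRu]
3. ~(p -> (~p -> ~q)), u   [[]-rule on 2 via uRu]
4. p, u   [~->-rule on 3]
5. ~(~p -> ~q), u   [~->-rule on 3]
6. ~p, u   [~->-rule on 5]
7. q, u   [~->-rule on 5]
Accessibility: uRu
Branch closes: p and ~p both at u.
(One branch shown.) All branches close.

Unsatisfiable (every branch closes)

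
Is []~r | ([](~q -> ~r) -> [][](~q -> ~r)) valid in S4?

Valid

Tableau for the negation ~([]~r | ([](~q -> ~r) -> [][](~q -> ~r))):
1. ~([]~r | ([](~q -> ~r) -> [][](~q -> ~r))), 0
2. ~[]~r, 0   [~|-rule on 1]
3. ~([](~q -> ~r) -> [][](~q -> ~r)), 0   [~|-rule on 1]
4. [](~q -> ~r), 0   [~->-rule on 3]
5. ~[][](~q -> ~r), 0   [~->-rule on 3]
6. ~q -> ~r, 0   [[]-rule on 4 via 0R0]
7. ~r, 0   [->-rule on 6 (branches; this branch)]
8. r, 1   [~[]-rule on 2: fresh world 1, 0R1]
9. ~q -> ~r, 1   [[]-rule on 4 via 0R1]
10. q, 1   [->-rule on 9 (branches; this branch)]
11. ~[](~q -> ~r), 2   [~[]-rule on 5: fresh world 2, 0R2]
12. ~q -> ~r, 2   [[]-rule on 4 via 0R2]
13. ~r, 2   [->-rule on 12 (branches; this branch)]
14. ~(~q -> ~r), 3   [~[]-rule on 11: fresh world 3, 2R3]
15. ~q, 3   [~->-rule on 14]
16. r, 3   [~->-rule on 14]
17. ~q -> ~r, 3   [[]-rule on 4 via 0R3]
18. ~r, 3   [->-rule on 17 (branches; this branch)]
Accessibility: 0R0, 0R1, 0R2, 0R3, 1R1, 2R2, 2R3, 3R3
Branch closes: r and ~r both at 3.
Every branch of the negation's tableau closes; the branch above is one of them.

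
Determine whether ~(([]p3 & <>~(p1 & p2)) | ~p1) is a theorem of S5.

No, not valid

Tableau for the negation ([]p3 & <>~(p1 & p2)) | ~p1:
1. ([]p3 & <>~(p1 & p2)) | ~p1, 0
2. ~p1, 0
Accessibility: 0R0
The negation has an open branch (countermodel exists).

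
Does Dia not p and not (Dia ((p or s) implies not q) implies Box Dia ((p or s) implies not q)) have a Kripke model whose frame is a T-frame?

Satisfiable (open branch found)

1. Dia not p and not (Dia ((p or s) implies not q) implies Box Dia ((p or s) implies not q)), w0
2. Dia not p, w0   [and-rule on 1]
3. not (Dia ((p or s) implies not q) implies Box Dia ((p or s) implies not q)), w0   [and-rule on 1]
4. Dia ((p or s) implies not q), w0   [neg-implies-rule on 3]
5. not Box Dia ((p or s) implies not q), w0   [neg-implies-rule on 3]
6. not p, w1   [Dia-rule on 2: fresh world w1, w0Rw1]
7. (p or s) implies not q, w2   [Dia-rule on 4: fresh world w2, w0Rw2]
8. not q, w2   [implies-rule on 7 (branches; this branch)]
9. not Dia ((p or s) implies not q), w3   [neg-Box-rule on 5: fresh world w3, w0Rw3]
10. not ((p or s) implies not q), w3   [neg-Dia-rule on 9 via w3Rw3]
11. p or s, w3   [neg-implies-rule on 10]
12. q, w3   [neg-implies-rule on 10]
13. s, w3   [or-rule on 11 (branches; this branch)]
Accessibility: w0Rw0, w0Rw1, w0Rw2, w0Rw3, w1Rw1, w2Rw2, w3Rw3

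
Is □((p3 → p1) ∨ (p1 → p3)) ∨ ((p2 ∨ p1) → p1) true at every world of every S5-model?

Tableau for the negation ¬(□((p3 → p1) ∨ (p1 → p3)) ∨ ((p2 ∨ p1) → p1)):
1. ¬(□((p3 → p1) ∨ (p1 → p3)) ∨ ((p2 ∨ p1) → p1)), w0
2. ¬□((p3 → p1) ∨ (p1 → p3)), w0   [¬∨-rule on 1]
3. ¬((p2 ∨ p1) → p1), w0   [¬∨-rule on 1]
4. p2 ∨ p1, w0   [¬→-rule on 3]
5. ¬p1, w0   [¬→-rule on 3]
6. p2, w0   [∨-rule on 4 (branches; this branch)]
7. ¬((p3 → p1) ∨ (p1 → p3)), w1   [¬□-rule on 2: fresh world w1, w0Rw1]
8. ¬(p3 → p1), w1   [¬∨-rule on 7]
9. ¬(p1 → p3), w1   [¬∨-rule on 7]
10. p3, w1   [¬→-rule on 8]
11. ¬p1, w1   [¬→-rule on 8]
12. p1, w1   [¬→-rule on 9]
13. ¬p3, w1   [¬→-rule on 9]
Accessibility: w0Rw0, w0Rw1, w1Rw0, w1Rw1
Branch closes: p1 and ¬p1 both at w1.
All branches of the negation close; one closing branch shown above.

Yes, valid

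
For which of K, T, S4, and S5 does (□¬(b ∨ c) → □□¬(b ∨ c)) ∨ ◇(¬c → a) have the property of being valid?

T-tableau for the negation ¬((□¬(b ∨ c) → □□¬(b ∨ c)) ∨ ◇(¬c → a)):
1. ¬((□¬(b ∨ c) → □□¬(b ∨ c)) ∨ ◇(¬c → a)), 0
2. ¬(□¬(b ∨ c) → □□¬(b ∨ c)), 0
3. ¬◇(¬c → a), 0
4. □¬(b ∨ c), 0
5. ¬□□¬(b ∨ c), 0
6. ¬(¬c → a), 0
7. ¬c, 0
8. ¬a, 0
9. ¬(b ∨ c), 0
10. ¬b, 0
11. ¬□¬(b ∨ c), 1
12. ¬(¬c → a), 1
13. ¬c, 1
14. ¬a, 1
15. ¬(b ∨ c), 1
16. ¬b, 1
17. b ∨ c, 2
18. c, 2
Accessibility: 0R0, 0R1, 1R1, 1R2, 2R2
Complete open branch: countermodel on a T-frame, so not valid in T, nor in K (the same frame is also a K-frame).
S4-tableau for the negation ¬((□¬(b ∨ c) → □□¬(b ∨ c)) ∨ ◇(¬c → a)):
1. ¬((□¬(b ∨ c) → □□¬(b ∨ c)) ∨ ◇(¬c → a)), 0
2. ¬(□¬(b ∨ c) → □□¬(b ∨ c)), 0
3. ¬◇(¬c → a), 0
4. □¬(b ∨ c), 0
5. ¬□□¬(b ∨ c), 0
6. ¬(¬c → a), 0
7. ¬c, 0
8. ¬a, 0
9. ¬(b ∨ c), 0
10. ¬b, 0
11. ¬□¬(b ∨ c), 1
12. ¬(¬c → a), 1
13. ¬c, 1
14. ¬a, 1
15. ¬(b ∨ c), 1
16. ¬b, 1
17. b ∨ c, 2
18. ¬(¬c → a), 2
19. ¬c, 2
20. ¬a, 2
21. ¬(b ∨ c), 2
22. ¬b, 2
23. c, 2
Accessibility: 0R0, 0R1, 0R2, 1R1, 1R2, 2R2
Branch closes: c and ¬c both at 2.
Every branch closes (one shown): valid in S4, hence also in S5 (every theorem of S4 is a theorem of S5).

S4, S5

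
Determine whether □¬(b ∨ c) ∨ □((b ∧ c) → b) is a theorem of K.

Tableau for the negation ¬(□¬(b ∨ c) ∨ □((b ∧ c) → b)):
1. ¬(□¬(b ∨ c) ∨ □((b ∧ c) → b)), 0
2. ¬□¬(b ∨ c), 0   [¬∨-rule on 1]
3. ¬□((b ∧ c) → b), 0   [¬∨-rule on 1]
4. b ∨ c, 1   [¬□-rule on 2: fresh world 1, 0R1]
5. c, 1   [∨-rule on 4 (branches; this branch)]
6. ¬((b ∧ c) → b), 2   [¬□-rule on 3: fresh world 2, 0R2]
7. b ∧ c, 2   [¬→-rule on 6]
8. ¬b, 2   [¬→-rule on 6]
9. b, 2   [∧-rule on 7]
10. c, 2   [∧-rule on 7]
Accessibility: 0R1, 0R2
Branch closes: b and ¬b both at 2.
All branches of the negation close; one closing branch shown above.

Yes, valid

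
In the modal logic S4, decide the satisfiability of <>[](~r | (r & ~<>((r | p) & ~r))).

Satisfiable

1. <>[](~r | (r & ~<>((r | p) & ~r))), 0
2. [](~r | (r & ~<>((r | p) & ~r))), 1   [<>-rule on 1: fresh world 1, 0R1]
3. ~r | (r & ~<>((r | p) & ~r)), 1   [[]-rule on 2 via 1R1]
4. r & ~<>((r | p) & ~r), 1   [|-rule on 3 (branches; this branch)]
5. r, 1   [&-rule on 4]
6. ~<>((r | p) & ~r), 1   [&-rule on 4]
7. ~((r | p) & ~r), 1   [~<>-rule on 6 via 1R1]
Accessibility: 0R0, 0R1, 1R1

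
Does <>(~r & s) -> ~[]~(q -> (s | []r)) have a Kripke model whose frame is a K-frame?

Yes, satisfiable

1. <>(~r & s) -> ~[]~(q -> (s | []r)), 0
2. ~[]~(q -> (s | []r)), 0   [->-rule on 1 (branches; this branch)]
3. q -> (s | []r), 1   [~[]-rule on 2: fresh world 1, 0R1]
4. s | []r, 1   [->-rule on 3 (branches; this branch)]
5. []r, 1   [|-rule on 4 (branches; this branch)]
Accessibility: 0R1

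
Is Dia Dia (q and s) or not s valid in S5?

Tableau for the negation not (Dia Dia (q and s) or not s):
1. not (Dia Dia (q and s) or not s), w0
2. not Dia Dia (q and s), w0
3. s, w0
4. not Dia (q and s), w0
5. not (q and s), w0
6. not q, w0
Accessibility: w0Rw0
The negation has an open branch (countermodel exists).

No, not valid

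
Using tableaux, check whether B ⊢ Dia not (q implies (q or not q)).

Invalid (countermodel exists)

Tableau for the negation not Dia not (q implies (q or not q)):
1. not Dia not (q implies (q or not q)), u
2. q implies (q or not q), u   [neg-Dia-rule on 1 via uRu]
3. q or not q, u   [implies-rule on 2 (branches; this branch)]
4. not q, u   [or-rule on 3 (branches; this branch)]
Accessibility: uRu
The negation has an open branch (countermodel exists).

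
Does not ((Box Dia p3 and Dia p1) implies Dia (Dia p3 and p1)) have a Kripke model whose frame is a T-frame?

1. not ((Box Dia p3 and Dia p1) implies Dia (Dia p3 and p1)), 0
2. Box Dia p3 and Dia p1, 0
3. not Dia (Dia p3 and p1), 0
4. Box Dia p3, 0
5. Dia p1, 0
6. not (Dia p3 and p1), 0
7. Dia p3, 0
8. not p1, 0
9. p1, 1
10. not (Dia p3 and p1), 1
11. Dia p3, 1
12. not Dia p3, 1
13. not p3, 1
14. p3, 2
15. not (Dia p3 and p1), 2
16. Dia p3, 2
17. not p1, 2
18. p3, 3
19. not p3, 3
Accessibility: 0R0, 0R1, 0R2, 1R1, 1R3, 2R2, 3R3
Branch closes: p3 and not p3 both at 3.
All branches of the tableau close; one closing branch shown above.

Unsatisfiable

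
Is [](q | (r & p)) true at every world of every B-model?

No, not valid

Tableau for the negation ~[](q | (r & p)):
1. ~[](q | (r & p)), u
2. ~(q | (r & p)), v   [~[]-rule on 1: fresh world v, uRv]
3. ~q, v   [~|-rule on 2]
4. ~(r & p), v   [~|-rule on 2]
5. ~p, v   [~&-rule on 4 (branches; this branch)]
Accessibility: uRu, uRv, vRu, vRv
The negation has an open branch (countermodel exists).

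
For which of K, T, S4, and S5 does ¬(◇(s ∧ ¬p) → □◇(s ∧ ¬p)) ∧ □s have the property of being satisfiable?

S5-tableau for the formula:
1. ¬(◇(s ∧ ¬p) → □◇(s ∧ ¬p)) ∧ □s, u
2. ¬(◇(s ∧ ¬p) → □◇(s ∧ ¬p)), u   [∧-rule on 1]
3. □s, u   [∧-rule on 1]
4. ◇(s ∧ ¬p), u   [¬→-rule on 2]
5. ¬□◇(s ∧ ¬p), u   [¬→-rule on 2]
6. s, u   [□-rule on 3 via uRu]
7. s ∧ ¬p, v   [◇-rule on 4: fresh world v, uRv]
8. s, v   [∧-rule on 7]
9. ¬p, v   [∧-rule on 7]
10. ¬◇(s ∧ ¬p), w   [¬□-rule on 5: fresh world w, uRw]
11. s, w   [□-rule on 3 via uRw]
12. ¬(s ∧ ¬p), u   [¬◇-rule on 10 via wRu]
13. ¬(s ∧ ¬p), v   [¬◇-rule on 10 via wRv]
14. ¬(s ∧ ¬p), w   [¬◇-rule on 10 via wRw]
15. p, u   [¬∧-rule on 12 (branches; this branch)]
16. p, v   [¬∧-rule on 13 (branches; this branch)]
Accessibility: uRu, uRv, uRw, vRu, vRv, vRw, wRu, wRv, wRw
Branch closes: p and ¬p both at v.
Every branch closes (one shown): unsatisfiable in S5.
S4-tableau for the formula:
1. ¬(◇(s ∧ ¬p) → □◇(s ∧ ¬p)) ∧ □s, u
2. ¬(◇(s ∧ ¬p) → □◇(s ∧ ¬p)), u   [∧-rule on 1]
3. □s, u   [∧-rule on 1]
4. ◇(s ∧ ¬p), u   [¬→-rule on 2]
5. ¬□◇(s ∧ ¬p), u   [¬→-rule on 2]
6. s, u   [□-rule on 3 via uRu]
7. s ∧ ¬p, v   [◇-rule on 4: fresh world v, uRv]
8. s, v   [∧-rule on 7]
9. ¬p, v   [∧-rule on 7]
10. ¬◇(s ∧ ¬p), w   [¬□-rule on 5: fresh world w, uRw]
11. s, w   [□-rule on 3 via uRw]
12. ¬(s ∧ ¬p), w   [¬◇-rule on 10 via wRw]
13. p, w   [¬∧-rule on 12 (branches; this branch)]
Accessibility: uRu, uRv, uRw, vRv, wRw
Complete open branch: satisfiable in S4, hence also in K, T (this S4-model is also a K-model and a T-model).

K, T, S4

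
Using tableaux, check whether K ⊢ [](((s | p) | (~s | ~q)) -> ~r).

Tableau for the negation ~[](((s | p) | (~s | ~q)) -> ~r):
1. ~[](((s | p) | (~s | ~q)) -> ~r), 0
2. ~(((s | p) | (~s | ~q)) -> ~r), 1
3. (s | p) | (~s | ~q), 1
4. r, 1
5. ~s | ~q, 1
6. ~q, 1
Accessibility: 0R1
The negation has an open branch (countermodel exists).

Not valid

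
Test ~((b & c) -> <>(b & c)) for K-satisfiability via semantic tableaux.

1. ~((b & c) -> <>(b & c)), u
2. b & c, u
3. ~<>(b & c), u
4. b, u
5. c, u

Satisfiable (open branch found)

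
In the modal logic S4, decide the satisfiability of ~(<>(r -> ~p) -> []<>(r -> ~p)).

1. ~(<>(r -> ~p) -> []<>(r -> ~p)), u
2. <>(r -> ~p), u
3. ~[]<>(r -> ~p), u
4. r -> ~p, v
5. ~p, v
6. ~<>(r -> ~p), w
7. ~(r -> ~p), w
8. r, w
9. p, w
Accessibility: uRu, uRv, uRw, vRv, wRw

Satisfiable (open branch found)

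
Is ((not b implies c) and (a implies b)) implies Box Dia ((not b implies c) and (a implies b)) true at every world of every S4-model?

No, not valid

Tableau for the negation not (((not b implies c) and (a implies b)) implies Box Dia ((not b implies c) and (a implies b))):
1. not (((not b implies c) and (a implies b)) implies Box Dia ((not b implies c) and (a implies b))), u
2. (not b implies c) and (a implies b), u
3. not Box Dia ((not b implies c) and (a implies b)), u
4. not b implies c, u
5. a implies b, u
6. c, u
7. b, u
8. not Dia ((not b implies c) and (a implies b)), v
9. not ((not b implies c) and (a implies b)), v
10. not (a implies b), v
11. a, v
12. not b, v
Accessibility: uRu, uRv, vRv
The negation has an open branch (countermodel exists).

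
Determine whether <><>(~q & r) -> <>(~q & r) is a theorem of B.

Tableau for the negation ~(<><>(~q & r) -> <>(~q & r)):
1. ~(<><>(~q & r) -> <>(~q & r)), w0
2. <><>(~q & r), w0
3. ~<>(~q & r), w0
4. ~(~q & r), w0
5. ~r, w0
6. <>(~q & r), w1
7. ~(~q & r), w1
8. ~r, w1
9. ~q & r, w2
10. ~q, w2
11. r, w2
Accessibility: w0Rw0, w0Rw1, w1Rw0, w1Rw1, w1Rw2, w2Rw1, w2Rw2
The negation has an open branch (countermodel exists).

No, not valid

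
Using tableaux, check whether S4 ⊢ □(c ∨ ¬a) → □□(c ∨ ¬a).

Valid in S4

Tableau for the negation ¬(□(c ∨ ¬a) → □□(c ∨ ¬a)):
1. ¬(□(c ∨ ¬a) → □□(c ∨ ¬a)), w0
2. □(c ∨ ¬a), w0
3. ¬□□(c ∨ ¬a), w0
4. c ∨ ¬a, w0
5. ¬a, w0
6. ¬□(c ∨ ¬a), w1
7. c ∨ ¬a, w1
8. ¬a, w1
9. ¬(c ∨ ¬a), w2
10. ¬c, w2
11. a, w2
12. c ∨ ¬a, w2
13. ¬a, w2
Accessibility: w0Rw0, w0Rw1, w0Rw2, w1Rw1, w1Rw2, w2Rw2
Branch closes: a and ¬a both at w2.
All branches of the negation close; one closing branch shown above.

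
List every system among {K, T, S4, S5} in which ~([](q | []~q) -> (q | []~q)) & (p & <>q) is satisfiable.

K

T-tableau for the formula:
1. ~([](q | []~q) -> (q | []~q)) & (p & <>q), w0
2. ~([](q | []~q) -> (q | []~q)), w0
3. p & <>q, w0
4. [](q | []~q), w0
5. ~(q | []~q), w0
6. p, w0
7. <>q, w0
8. ~q, w0
9. ~[]~q, w0
10. q | []~q, w0
11. []~q, w0
12. q, w1
13. q | []~q, w1
14. ~q, w1
Accessibility: w0Rw0, w0Rw1, w1Rw1
Branch closes: q and ~q both at w1.
Every branch closes (one shown): unsatisfiable in T, hence also in S4, S5 (every S4/S5-frame is a T-frame).
K-tableau for the formula:
1. ~([](q | []~q) -> (q | []~q)) & (p & <>q), w0
2. ~([](q | []~q) -> (q | []~q)), w0
3. p & <>q, w0
4. [](q | []~q), w0
5. ~(q | []~q), w0
6. p, w0
7. <>q, w0
8. ~q, w0
9. ~[]~q, w0
10. q, w1
11. q | []~q, w1
12. []~q, w1
13. q, w2
14. q | []~q, w2
15. []~q, w2
Accessibility: w0Rw1, w0Rw2
Complete open branch: satisfiable in K.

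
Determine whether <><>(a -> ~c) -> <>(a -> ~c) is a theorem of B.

Invalid (countermodel exists)

Tableau for the negation ~(<><>(a -> ~c) -> <>(a -> ~c)):
1. ~(<><>(a -> ~c) -> <>(a -> ~c)), 0
2. <><>(a -> ~c), 0
3. ~<>(a -> ~c), 0
4. ~(a -> ~c), 0
5. a, 0
6. c, 0
7. <>(a -> ~c), 1
8. ~(a -> ~c), 1
9. a, 1
10. c, 1
11. a -> ~c, 2
12. ~c, 2
Accessibility: 0R0, 0R1, 1R0, 1R1, 1R2, 2R1, 2R2
The negation has an open branch (countermodel exists).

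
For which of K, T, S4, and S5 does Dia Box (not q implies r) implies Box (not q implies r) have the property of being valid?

S5

S5-tableau for the negation not (Dia Box (not q implies r) implies Box (not q implies r)):
1. not (Dia Box (not q implies r) implies Box (not q implies r)), 0
2. Dia Box (not q implies r), 0   [neg-implies-rule on 1]
3. not Box (not q implies r), 0   [neg-implies-rule on 1]
4. Box (not q implies r), 1   [Dia-rule on 2: fresh world 1, 0R1]
5. not q implies r, 0   [Box-rule on 4 via 1R0]
6. not q implies r, 1   [Box-rule on 4 via 1R1]
7. r, 0   [implies-rule on 5 (branches; this branch)]
8. r, 1   [implies-rule on 6 (branches; this branch)]
9. not (not q implies r), 2   [neg-Box-rule on 3: fresh world 2, 0R2]
10. not q, 2   [neg-implies-rule on 9]
11. not r, 2   [neg-implies-rule on 9]
12. not q implies r, 2   [Box-rule on 4 via 1R2]
13. r, 2   [implies-rule on 12 (branches; this branch)]
Accessibility: 0R0, 0R1, 0R2, 1R0, 1R1, 1R2, 2R0, 2R1, 2R2
Branch closes: r and not r both at 2.
Every branch closes (one shown): valid in S5.
S4-tableau for the negation not (Dia Box (not q implies r) implies Box (not q implies r)):
1. not (Dia Box (not q implies r) implies Box (not q implies r)), 0
2. Dia Box (not q implies r), 0   [neg-implies-rule on 1]
3. not Box (not q implies r), 0   [neg-implies-rule on 1]
4. Box (not q implies r), 1   [Dia-rule on 2: fresh world 1, 0R1]
5. not q implies r, 1   [Box-rule on 4 via 1R1]
6. r, 1   [implies-rule on 5 (branches; this branch)]
7. not (not q implies r), 2   [neg-Box-rule on 3: fresh world 2, 0R2]
8. not q, 2   [neg-implies-rule on 7]
9. not r, 2   [neg-implies-rule on 7]
Accessibility: 0R0, 0R1, 0R2, 1R1, 2R2
Complete open branch: countermodel on an S4-frame, so not valid in S4, nor in K, T (the same frame is also a K-frame and a T-frame).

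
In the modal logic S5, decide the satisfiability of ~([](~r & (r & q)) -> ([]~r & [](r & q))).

1. ~([](~r & (r & q)) -> ([]~r & [](r & q))), 0
2. [](~r & (r & q)), 0
3. ~([]~r & [](r & q)), 0
4. ~r & (r & q), 0
5. ~r, 0
6. r & q, 0
7. r, 0
8. q, 0
Accessibility: 0R0
Branch closes: r and ~r both at 0.
Every branch closes; the branch above is one of them.

No, unsatisfiable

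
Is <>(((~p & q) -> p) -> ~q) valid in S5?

No, not valid

Tableau for the negation ~<>(((~p & q) -> p) -> ~q):
1. ~<>(((~p & q) -> p) -> ~q), w0
2. ~(((~p & q) -> p) -> ~q), w0
3. (~p & q) -> p, w0
4. q, w0
5. p, w0
Accessibility: w0Rw0
The negation has an open branch (countermodel exists).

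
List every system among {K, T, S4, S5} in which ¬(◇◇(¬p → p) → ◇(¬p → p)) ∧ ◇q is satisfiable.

T-tableau for the formula:
1. ¬(◇◇(¬p → p) → ◇(¬p → p)) ∧ ◇q, 0
2. ¬(◇◇(¬p → p) → ◇(¬p → p)), 0
3. ◇q, 0
4. ◇◇(¬p → p), 0
5. ¬◇(¬p → p), 0
6. ¬(¬p → p), 0
7. ¬p, 0
8. q, 1
9. ¬(¬p → p), 1
10. ¬p, 1
11. ◇(¬p → p), 2
12. ¬(¬p → p), 2
13. ¬p, 2
14. ¬p → p, 3
15. p, 3
Accessibility: 0R0, 0R1, 0R2, 1R1, 2R2, 2R3, 3R3
Complete open branch: satisfiable in T, hence also in K (this T-model is also a K-model).
S4-tableau for the formula:
1. ¬(◇◇(¬p → p) → ◇(¬p → p)) ∧ ◇q, 0
2. ¬(◇◇(¬p → p) → ◇(¬p → p)), 0
3. ◇q, 0
4. ◇◇(¬p → p), 0
5. ¬◇(¬p → p), 0
6. ¬(¬p → p), 0
7. ¬p, 0
8. q, 1
9. ¬(¬p → p), 1
10. ¬p, 1
11. ◇(¬p → p), 2
12. ¬(¬p → p), 2
13. ¬p, 2
14. ¬p → p, 3
15. ¬(¬p → p), 3
16. ¬p, 3
17. p, 3
Accessibility: 0R0, 0R1, 0R2, 0R3, 1R1, 2R2, 2R3, 3R3
Branch closes: p and ¬p both at 3.
Every branch closes (one shown): unsatisfiable in S4, hence also in S5 (every S5-frame is an S4-frame).

K, T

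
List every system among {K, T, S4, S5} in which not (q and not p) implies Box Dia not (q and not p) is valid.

S5

S5-tableau for the negation not (not (q and not p) implies Box Dia not (q and not p)):
1. not (not (q and not p) implies Box Dia not (q and not p)), u
2. not (q and not p), u
3. not Box Dia not (q and not p), u
4. p, u
5. not Dia not (q and not p), v
6. q and not p, u
7. q, u
8. not p, u
Accessibility: uRu, uRv, vRu, vRv
Branch closes: p and not p both at u.
Every branch closes (one shown): valid in S5.
S4-tableau for the negation not (not (q and not p) implies Box Dia not (q and not p)):
1. not (not (q and not p) implies Box Dia not (q and not p)), u
2. not (q and not p), u
3. not Box Dia not (q and not p), u
4. p, u
5. not Dia not (q and not p), v
6. q and not p, v
7. q, v
8. not p, v
Accessibility: uRu, uRv, vRv
Complete open branch: countermodel on an S4-frame, so not valid in S4, nor in K, T (the same frame is also a K-frame and a T-frame).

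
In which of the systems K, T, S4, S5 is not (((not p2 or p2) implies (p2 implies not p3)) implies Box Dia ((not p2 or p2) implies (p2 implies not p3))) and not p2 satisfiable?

S4-tableau for the formula:
1. not (((not p2 or p2) implies (p2 implies not p3)) implies Box Dia ((not p2 or p2) implies (p2 implies not p3))) and not p2, 0
2. not (((not p2 or p2) implies (p2 implies not p3)) implies Box Dia ((not p2 or p2) implies (p2 implies not p3))), 0
3. not p2, 0
4. (not p2 or p2) implies (p2 implies not p3), 0
5. not Box Dia ((not p2 or p2) implies (p2 implies not p3)), 0
6. p2 implies not p3, 0
7. not p3, 0
8. not Dia ((not p2 or p2) implies (p2 implies not p3)), 1
9. not ((not p2 or p2) implies (p2 implies not p3)), 1
10. not p2 or p2, 1
11. not (p2 implies not p3), 1
12. p2, 1
13. p3, 1
Accessibility: 0R0, 0R1, 1R1
Complete open branch: satisfiable in S4, hence also in K, T (this S4-model is also a K-model and a T-model).
S5-tableau for the formula:
1. not (((not p2 or p2) implies (p2 implies not p3)) implies Box Dia ((not p2 or p2) implies (p2 implies not p3))) and not p2, 0
2. not (((not p2 or p2) implies (p2 implies not p3)) implies Box Dia ((not p2 or p2) implies (p2 implies not p3))), 0
3. not p2, 0
4. (not p2 or p2) implies (p2 implies not p3), 0
5. not Box Dia ((not p2 or p2) implies (p2 implies not p3)), 0
6. p2 implies not p3, 0
7. not p3, 0
8. not Dia ((not p2 or p2) implies (p2 implies not p3)), 1
9. not ((not p2 or p2) implies (p2 implies not p3)), 0
10. not p2 or p2, 0
11. not (p2 implies not p3), 0
12. p2, 0
13. p3, 0
Accessibility: 0R0, 0R1, 1R0, 1R1
Branch closes: p2 and not p2 both at 0.
Every branch closes (one shown): unsatisfiable in S5.

K, T, S4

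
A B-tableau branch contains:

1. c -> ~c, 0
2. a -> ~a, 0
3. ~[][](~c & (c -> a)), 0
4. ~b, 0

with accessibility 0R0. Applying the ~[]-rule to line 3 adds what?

a fresh world 1 with 0R1, and ~[](~c & (c -> a)) at 1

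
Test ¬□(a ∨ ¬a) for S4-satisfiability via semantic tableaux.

No, unsatisfiable

1. ¬□(a ∨ ¬a), u
2. ¬(a ∨ ¬a), v
3. ¬a, v
4. a, v
Accessibility: uRu, uRv, vRv
Branch closes: a and ¬a both at v.
Every branch closes; the branch above is one of them.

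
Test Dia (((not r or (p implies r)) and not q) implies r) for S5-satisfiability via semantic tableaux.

1. Dia (((not r or (p implies r)) and not q) implies r), 0
2. ((not r or (p implies r)) and not q) implies r, 1
3. r, 1
Accessibility: 0R0, 0R1, 1R0, 1R1

Satisfiable (open branch found)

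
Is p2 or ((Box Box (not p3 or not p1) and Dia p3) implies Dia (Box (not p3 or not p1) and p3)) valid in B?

Valid

Tableau for the negation not (p2 or ((Box Box (not p3 or not p1) and Dia p3) implies Dia (Box (not p3 or not p1) and p3))):
1. not (p2 or ((Box Box (not p3 or not p1) and Dia p3) implies Dia (Box (not p3 or not p1) and p3))), 0
2. not p2, 0
3. not ((Box Box (not p3 or not p1) and Dia p3) implies Dia (Box (not p3 or not p1) and p3)), 0
4. Box Box (not p3 or not p1) and Dia p3, 0
5. not Dia (Box (not p3 or not p1) and p3), 0
6. Box Box (not p3 or not p1), 0
7. Dia p3, 0
8. not (Box (not p3 or not p1) and p3), 0
9. Box (not p3 or not p1), 0
10. not p3 or not p1, 0
11. not Box (not p3 or not p1), 0
12. not p1, 0
13. p3, 1
14. not (Box (not p3 or not p1) and p3), 1
15. Box (not p3 or not p1), 1
16. not p3 or not p1, 1
17. not Box (not p3 or not p1), 1
18. not p1, 1
19. not (not p3 or not p1), 2
20. p3, 2
21. p1, 2
22. not (Box (not p3 or not p1) and p3), 2
23. Box (not p3 or not p1), 2
24. not p3 or not p1, 2
25. not Box (not p3 or not p1), 2
26. not p1, 2
Accessibility: 0R0, 0R1, 0R2, 1R0, 1R1, 2R0, 2R2
Branch closes: p1 and not p1 both at 2.
Every branch of the negation's tableau closes; the branch above is one of them.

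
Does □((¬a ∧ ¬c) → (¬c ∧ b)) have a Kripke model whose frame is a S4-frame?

Satisfiable (open branch found)

1. □((¬a ∧ ¬c) → (¬c ∧ b)), u
2. (¬a ∧ ¬c) → (¬c ∧ b), u
3. ¬c ∧ b, u
4. ¬c, u
5. b, u
Accessibility: uRu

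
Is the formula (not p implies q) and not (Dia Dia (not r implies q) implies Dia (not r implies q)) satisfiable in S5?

Unsatisfiable (every branch closes)

1. (not p implies q) and not (Dia Dia (not r implies q) implies Dia (not r implies q)), w0
2. not p implies q, w0   [and-rule on 1]
3. not (Dia Dia (not r implies q) implies Dia (not r implies q)), w0   [and-rule on 1]
4. Dia Dia (not r implies q), w0   [neg-implies-rule on 3]
5. not Dia (not r implies q), w0   [neg-implies-rule on 3]
6. not (not r implies q), w0   [neg-Dia-rule on 5 via w0Rw0]
7. not r, w0   [neg-implies-rule on 6]
8. not q, w0   [neg-implies-rule on 6]
9. p, w0   [implies-rule on 2 (branches; this branch)]
10. Dia (not r implies q), w1   [Dia-rule on 4: fresh world w1, w0Rw1]
11. not (not r implies q), w1   [neg-Dia-rule on 5 via w0Rw1]
12. not r, w1   [neg-implies-rule on 11]
13. not q, w1   [neg-implies-rule on 11]
14. not r implies q, w2   [Dia-rule on 10: fresh world w2, w1Rw2]
15. not (not r implies q), w2   [neg-Dia-rule on 5 via w0Rw2]
16. not r, w2   [neg-implies-rule on 15]
17. not q, w2   [neg-implies-rule on 15]
18. q, w2   [implies-rule on 14 (branches; this branch)]
Accessibility: w0Rw0, w0Rw1, w0Rw2, w1Rw0, w1Rw1, w1Rw2, w2Rw0, w2Rw1, w2Rw2
Branch closes: q and not q both at w2.
Every branch closes; the branch above is one of them.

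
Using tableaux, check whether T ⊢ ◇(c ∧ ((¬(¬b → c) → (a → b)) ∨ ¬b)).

Tableau for the negation ¬◇(c ∧ ((¬(¬b → c) → (a → b)) ∨ ¬b)):
1. ¬◇(c ∧ ((¬(¬b → c) → (a → b)) ∨ ¬b)), 0
2. ¬(c ∧ ((¬(¬b → c) → (a → b)) ∨ ¬b)), 0
3. ¬c, 0
Accessibility: 0R0
The negation has an open branch (countermodel exists).

No, not valid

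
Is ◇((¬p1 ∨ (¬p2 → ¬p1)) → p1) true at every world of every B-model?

Tableau for the negation ¬◇((¬p1 ∨ (¬p2 → ¬p1)) → p1):
1. ¬◇((¬p1 ∨ (¬p2 → ¬p1)) → p1), 0
2. ¬((¬p1 ∨ (¬p2 → ¬p1)) → p1), 0   [¬◇-rule on 1 via 0R0]
3. ¬p1 ∨ (¬p2 → ¬p1), 0   [¬→-rule on 2]
4. ¬p1, 0   [¬→-rule on 2]
5. ¬p2 → ¬p1, 0   [∨-rule on 3 (branches; this branch)]
Accessibility: 0R0
The negation has an open branch (countermodel exists).

No, not valid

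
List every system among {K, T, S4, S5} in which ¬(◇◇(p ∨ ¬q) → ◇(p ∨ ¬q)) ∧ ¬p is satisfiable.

K, T

S4-tableau for the formula:
1. ¬(◇◇(p ∨ ¬q) → ◇(p ∨ ¬q)) ∧ ¬p, 0
2. ¬(◇◇(p ∨ ¬q) → ◇(p ∨ ¬q)), 0   [∧-rule on 1]
3. ¬p, 0   [∧-rule on 1]
4. ◇◇(p ∨ ¬q), 0   [¬→-rule on 2]
5. ¬◇(p ∨ ¬q), 0   [¬→-rule on 2]
6. ¬(p ∨ ¬q), 0   [¬◇-rule on 5 via 0R0]
7. q, 0   [¬∨-rule on 6]
8. ◇(p ∨ ¬q), 1   [◇-rule on 4: fresh world 1, 0R1]
9. ¬(p ∨ ¬q), 1   [¬◇-rule on 5 via 0R1]
10. ¬p, 1   [¬∨-rule on 9]
11. q, 1   [¬∨-rule on 9]
12. p ∨ ¬q, 2   [◇-rule on 8: fresh world 2, 1R2]
13. ¬(p ∨ ¬q), 2   [¬◇-rule on 5 via 0R2]
14. ¬p, 2   [¬∨-rule on 13]
15. q, 2   [¬∨-rule on 13]
16. ¬q, 2   [∨-rule on 12 (branches; this branch)]
Accessibility: 0R0, 0R1, 0R2, 1R1, 1R2, 2R2
Branch closes: q and ¬q both at 2.
Every branch closes (one shown): unsatisfiable in S4, hence also in S5 (every S5-frame is an S4-frame).
T-tableau for the formula:
1. ¬(◇◇(p ∨ ¬q) → ◇(p ∨ ¬q)) ∧ ¬p, 0
2. ¬(◇◇(p ∨ ¬q) → ◇(p ∨ ¬q)), 0   [∧-rule on 1]
3. ¬p, 0   [∧-rule on 1]
4. ◇◇(p ∨ ¬q), 0   [¬→-rule on 2]
5. ¬◇(p ∨ ¬q), 0   [¬→-rule on 2]
6. ¬(p ∨ ¬q), 0   [¬◇-rule on 5 via 0R0]
7. q, 0   [¬∨-rule on 6]
8. ◇(p ∨ ¬q), 1   [◇-rule on 4: fresh world 1, 0R1]
9. ¬(p ∨ ¬q), 1   [¬◇-rule on 5 via 0R1]
10. ¬p, 1   [¬∨-rule on 9]
11. q, 1   [¬∨-rule on 9]
12. p ∨ ¬q, 2   [◇-rule on 8: fresh world 2, 1R2]
13. ¬q, 2   [∨-rule on 12 (branches; this branch)]
Accessibility: 0R0, 0R1, 1R1, 1R2, 2R2
Complete open branch: satisfiable in T, hence also in K (this T-model is also a K-model).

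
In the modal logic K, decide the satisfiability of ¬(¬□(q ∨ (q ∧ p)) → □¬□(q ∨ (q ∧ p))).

1. ¬(¬□(q ∨ (q ∧ p)) → □¬□(q ∨ (q ∧ p))), w0
2. ¬□(q ∨ (q ∧ p)), w0
3. ¬□¬□(q ∨ (q ∧ p)), w0
4. ¬(q ∨ (q ∧ p)), w1
5. ¬q, w1
6. ¬(q ∧ p), w1
7. ¬p, w1
8. □(q ∨ (q ∧ p)), w2
Accessibility: w0Rw1, w0Rw2

Satisfiable (open branch found)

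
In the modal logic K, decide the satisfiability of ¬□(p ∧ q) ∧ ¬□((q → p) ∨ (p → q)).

Unsatisfiable

1. ¬□(p ∧ q) ∧ ¬□((q → p) ∨ (p → q)), w0
2. ¬□(p ∧ q), w0
3. ¬□((q → p) ∨ (p → q)), w0
4. ¬(p ∧ q), w1
5. ¬q, w1
6. ¬((q → p) ∨ (p → q)), w2
7. ¬(q → p), w2
8. ¬(p → q), w2
9. q, w2
10. ¬p, w2
11. p, w2
12. ¬q, w2
Accessibility: w0Rw1, w0Rw2
Branch closes: p and ¬p both at w2.
(One branch shown.) All branches close.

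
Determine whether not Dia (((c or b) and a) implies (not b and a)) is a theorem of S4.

No, not valid

Tableau for the negation Dia (((c or b) and a) implies (not b and a)):
1. Dia (((c or b) and a) implies (not b and a)), u
2. ((c or b) and a) implies (not b and a), v
3. not b and a, v
4. not b, v
5. a, v
Accessibility: uRu, uRv, vRv
The negation has an open branch (countermodel exists).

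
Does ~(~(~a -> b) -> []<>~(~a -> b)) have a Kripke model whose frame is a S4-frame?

Satisfiable (open branch found)

1. ~(~(~a -> b) -> []<>~(~a -> b)), 0
2. ~(~a -> b), 0
3. ~[]<>~(~a -> b), 0
4. ~a, 0
5. ~b, 0
6. ~<>~(~a -> b), 1
7. ~a -> b, 1
8. b, 1
Accessibility: 0R0, 0R1, 1R1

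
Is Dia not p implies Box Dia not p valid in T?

Tableau for the negation not (Dia not p implies Box Dia not p):
1. not (Dia not p implies Box Dia not p), 0
2. Dia not p, 0   [neg-implies-rule on 1]
3. not Box Dia not p, 0   [neg-implies-rule on 1]
4. not p, 1   [Dia-rule on 2: fresh world 1, 0R1]
5. not Dia not p, 2   [neg-Box-rule on 3: fresh world 2, 0R2]
6. p, 2   [neg-Dia-rule on 5 via 2R2]
Accessibility: 0R0, 0R1, 0R2, 1R1, 2R2
The negation has an open branch (countermodel exists).

Not valid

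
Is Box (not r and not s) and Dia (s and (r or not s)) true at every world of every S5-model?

Tableau for the negation not (Box (not r and not s) and Dia (s and (r or not s))):
1. not (Box (not r and not s) and Dia (s and (r or not s))), u
2. not Dia (s and (r or not s)), u
3. not (s and (r or not s)), u
4. not (r or not s), u
5. not r, u
6. s, u
Accessibility: uRu
The negation has an open branch (countermodel exists).

No, not valid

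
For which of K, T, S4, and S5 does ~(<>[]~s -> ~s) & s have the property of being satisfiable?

K, T, S4

S4-tableau for the formula:
1. ~(<>[]~s -> ~s) & s, 0
2. ~(<>[]~s -> ~s), 0
3. s, 0
4. <>[]~s, 0
5. []~s, 1
6. ~s, 1
Accessibility: 0R0, 0R1, 1R1
Complete open branch: satisfiable in S4, hence also in K, T (this S4-model is also a K-model and a T-model).
S5-tableau for the formula:
1. ~(<>[]~s -> ~s) & s, 0
2. ~(<>[]~s -> ~s), 0
3. s, 0
4. <>[]~s, 0
5. []~s, 1
6. ~s, 0
Accessibility: 0R0, 0R1, 1R0, 1R1
Branch closes: s and ~s both at 0.
Every branch closes (one shown): unsatisfiable in S5.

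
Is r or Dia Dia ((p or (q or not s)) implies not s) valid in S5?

Tableau for the negation not (r or Dia Dia ((p or (q or not s)) implies not s)):
1. not (r or Dia Dia ((p or (q or not s)) implies not s)), w0
2. not r, w0
3. not Dia Dia ((p or (q or not s)) implies not s), w0
4. not Dia ((p or (q or not s)) implies not s), w0
5. not ((p or (q or not s)) implies not s), w0
6. p or (q or not s), w0
7. s, w0
8. q or not s, w0
9. q, w0
Accessibility: w0Rw0
The negation has an open branch (countermodel exists).

Invalid (countermodel exists)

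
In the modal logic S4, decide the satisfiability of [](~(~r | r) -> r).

Satisfiable (open branch found)

1. [](~(~r | r) -> r), 0
2. ~(~r | r) -> r, 0
3. r, 0
Accessibility: 0R0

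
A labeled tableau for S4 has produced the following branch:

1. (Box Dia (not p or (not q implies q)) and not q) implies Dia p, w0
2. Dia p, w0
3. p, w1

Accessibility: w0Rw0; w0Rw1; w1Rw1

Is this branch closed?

No world carries both an atom and its negation.

Open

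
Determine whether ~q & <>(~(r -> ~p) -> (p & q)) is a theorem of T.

Tableau for the negation ~(~q & <>(~(r -> ~p) -> (p & q))):
1. ~(~q & <>(~(r -> ~p) -> (p & q))), 0
2. ~<>(~(r -> ~p) -> (p & q)), 0
3. ~(~(r -> ~p) -> (p & q)), 0
4. ~(r -> ~p), 0
5. ~(p & q), 0
6. r, 0
7. p, 0
8. ~q, 0
Accessibility: 0R0
The negation has an open branch (countermodel exists).

Invalid (countermodel exists)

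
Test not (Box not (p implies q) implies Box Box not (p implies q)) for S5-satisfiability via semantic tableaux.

No, unsatisfiable

1. not (Box not (p implies q) implies Box Box not (p implies q)), 0
2. Box not (p implies q), 0
3. not Box Box not (p implies q), 0
4. not (p implies q), 0
5. p, 0
6. not q, 0
7. not Box not (p implies q), 1
8. not (p implies q), 1
9. p, 1
10. not q, 1
11. p implies q, 2
12. not (p implies q), 2
13. p, 2
14. not q, 2
15. q, 2
Accessibility: 0R0, 0R1, 0R2, 1R0, 1R1, 1R2, 2R0, 2R1, 2R2
Branch closes: q and not q both at 2.
Every branch closes; the branch above is one of them.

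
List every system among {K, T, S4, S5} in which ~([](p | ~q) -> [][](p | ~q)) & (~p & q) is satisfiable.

T-tableau for the formula:
1. ~([](p | ~q) -> [][](p | ~q)) & (~p & q), u
2. ~([](p | ~q) -> [][](p | ~q)), u
3. ~p & q, u
4. [](p | ~q), u
5. ~[][](p | ~q), u
6. ~p, u
7. q, u
8. p | ~q, u
9. ~q, u
Accessibility: uRu
Branch closes: q and ~q both at u.
Every branch closes (one shown): unsatisfiable in T, hence also in S4, S5 (every S4/S5-frame is a T-frame).
K-tableau for the formula:
1. ~([](p | ~q) -> [][](p | ~q)) & (~p & q), u
2. ~([](p | ~q) -> [][](p | ~q)), u
3. ~p & q, u
4. [](p | ~q), u
5. ~[][](p | ~q), u
6. ~p, u
7. q, u
8. ~[](p | ~q), v
9. p | ~q, v
10. ~q, v
11. ~(p | ~q), w
12. ~p, w
13. q, w
Accessibility: uRv, vRw
Complete open branch: satisfiable in K.

K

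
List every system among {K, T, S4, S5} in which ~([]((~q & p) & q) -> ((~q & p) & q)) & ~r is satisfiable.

K

T-tableau for the formula:
1. ~([]((~q & p) & q) -> ((~q & p) & q)) & ~r, 0
2. ~([]((~q & p) & q) -> ((~q & p) & q)), 0
3. ~r, 0
4. []((~q & p) & q), 0
5. ~((~q & p) & q), 0
6. (~q & p) & q, 0
7. ~q & p, 0
8. q, 0
9. ~q, 0
10. p, 0
Accessibility: 0R0
Branch closes: q and ~q both at 0.
Every branch closes (one shown): unsatisfiable in T, hence also in S4, S5 (every S4/S5-frame is a T-frame).
K-tableau for the formula:
1. ~([]((~q & p) & q) -> ((~q & p) & q)) & ~r, 0
2. ~([]((~q & p) & q) -> ((~q & p) & q)), 0
3. ~r, 0
4. []((~q & p) & q), 0
5. ~((~q & p) & q), 0
6. ~q, 0
Complete open branch: satisfiable in K.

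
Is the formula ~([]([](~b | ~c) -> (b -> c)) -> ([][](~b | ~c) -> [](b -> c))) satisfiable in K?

No, unsatisfiable

1. ~([]([](~b | ~c) -> (b -> c)) -> ([][](~b | ~c) -> [](b -> c))), u
2. []([](~b | ~c) -> (b -> c)), u   [~->-rule on 1]
3. ~([][](~b | ~c) -> [](b -> c)), u   [~->-rule on 1]
4. [][](~b | ~c), u   [~->-rule on 3]
5. ~[](b -> c), u   [~->-rule on 3]
6. ~(b -> c), v   [~[]-rule on 5: fresh world v, uRv]
7. b, v   [~->-rule on 6]
8. ~c, v   [~->-rule on 6]
9. [](~b | ~c) -> (b -> c), v   [[]-rule on 2 via uRv]
10. [](~b | ~c), v   [[]-rule on 4 via uRv]
11. ~[](~b | ~c), v   [->-rule on 9 (branches; this branch)]
12. ~(~b | ~c), w   [~[]-rule on 11: fresh world w, vRw]
13. b, w   [~|-rule on 12]
14. c, w   [~|-rule on 12]
15. ~b | ~c, w   [[]-rule on 10 via vRw]
16. ~c, w   [|-rule on 15 (branches; this branch)]
Accessibility: uRv, vRw
Branch closes: c and ~c both at w.
(One branch shown.) All branches close.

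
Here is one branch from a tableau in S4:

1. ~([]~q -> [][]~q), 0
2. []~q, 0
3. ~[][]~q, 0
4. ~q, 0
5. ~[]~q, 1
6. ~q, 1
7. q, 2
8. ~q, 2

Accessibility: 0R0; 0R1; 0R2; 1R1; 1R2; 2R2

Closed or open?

Both q and ~q appear at 2.

Closed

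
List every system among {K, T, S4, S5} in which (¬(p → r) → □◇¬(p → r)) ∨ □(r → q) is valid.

S5-tableau for the negation ¬((¬(p → r) → □◇¬(p → r)) ∨ □(r → q)):
1. ¬((¬(p → r) → □◇¬(p → r)) ∨ □(r → q)), u
2. ¬(¬(p → r) → □◇¬(p → r)), u
3. ¬□(r → q), u
4. ¬(p → r), u
5. ¬□◇¬(p → r), u
6. p, u
7. ¬r, u
8. ¬(r → q), v
9. r, v
10. ¬q, v
11. ¬◇¬(p → r), w
12. p → r, u
13. p → r, v
14. p → r, w
15. r, u
Accessibility: uRu, uRv, uRw, vRu, vRv, vRw, wRu, wRv, wRw
Branch closes: r and ¬r both at u.
Every branch closes (one shown): valid in S5.
S4-tableau for the negation ¬((¬(p → r) → □◇¬(p → r)) ∨ □(r → q)):
1. ¬((¬(p → r) → □◇¬(p → r)) ∨ □(r → q)), u
2. ¬(¬(p → r) → □◇¬(p → r)), u
3. ¬□(r → q), u
4. ¬(p → r), u
5. ¬□◇¬(p → r), u
6. p, u
7. ¬r, u
8. ¬(r → q), v
9. r, v
10. ¬q, v
11. ¬◇¬(p → r), w
12. p → r, w
13. r, w
Accessibility: uRu, uRv, uRw, vRv, wRw
Complete open branch: countermodel on an S4-frame, so not valid in S4, nor in K, T (the same frame is also a K-frame and a T-frame).

S5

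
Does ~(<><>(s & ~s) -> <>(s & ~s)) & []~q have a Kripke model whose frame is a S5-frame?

1. ~(<><>(s & ~s) -> <>(s & ~s)) & []~q, 0
2. ~(<><>(s & ~s) -> <>(s & ~s)), 0   [&-rule on 1]
3. []~q, 0   [&-rule on 1]
4. <><>(s & ~s), 0   [~->-rule on 2]
5. ~<>(s & ~s), 0   [~->-rule on 2]
6. ~q, 0   [[]-rule on 3 via 0R0]
7. ~(s & ~s), 0   [~<>-rule on 5 via 0R0]
8. s, 0   [~&-rule on 7 (branches; this branch)]
9. <>(s & ~s), 1   [<>-rule on 4: fresh world 1, 0R1]
10. ~q, 1   [[]-rule on 3 via 0R1]
11. ~(s & ~s), 1   [~<>-rule on 5 via 0R1]
12. s, 1   [~&-rule on 11 (branches; this branch)]
13. s & ~s, 2   [<>-rule on 9: fresh world 2, 1R2]
14. s, 2   [&-rule on 13]
15. ~s, 2   [&-rule on 13]
Accessibility: 0R0, 0R1, 0R2, 1R0, 1R1, 1R2, 2R0, 2R1, 2R2
Branch closes: s and ~s both at 2.
All branches of the tableau close; one closing branch shown above.

No, unsatisfiable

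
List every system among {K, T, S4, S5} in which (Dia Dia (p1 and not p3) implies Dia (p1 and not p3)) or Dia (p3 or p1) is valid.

S4, S5

S4-tableau for the negation not ((Dia Dia (p1 and not p3) implies Dia (p1 and not p3)) or Dia (p3 or p1)):
1. not ((Dia Dia (p1 and not p3) implies Dia (p1 and not p3)) or Dia (p3 or p1)), u
2. not (Dia Dia (p1 and not p3) implies Dia (p1 and not p3)), u   [neg-or-rule on 1]
3. not Dia (p3 or p1), u   [neg-or-rule on 1]
4. Dia Dia (p1 and not p3), u   [neg-implies-rule on 2]
5. not Dia (p1 and not p3), u   [neg-implies-rule on 2]
6. not (p3 or p1), u   [neg-Dia-rule on 3 via uRu]
7. not p3, u   [neg-or-rule on 6]
8. not p1, u   [neg-or-rule on 6]
9. not (p1 and not p3), u   [neg-Dia-rule on 5 via uRu]
10. Dia (p1 and not p3), v   [Dia-rule on 4: fresh world v, uRv]
11. not (p3 or p1), v   [neg-Dia-rule on 3 via uRv]
12. not p3, v   [neg-or-rule on 11]
13. not p1, v   [neg-or-rule on 11]
14. not (p1 and not p3), v   [neg-Dia-rule on 5 via uRv]
15. p1 and not p3, w   [Dia-rule on 10: fresh world w, vRw]
16. p1, w   [and-rule on 15]
17. not p3, w   [and-rule on 15]
18. not (p3 or p1), w   [neg-Dia-rule on 3 via uRw]
19. not p1, w   [neg-or-rule on 18]
Accessibility: uRu, uRv, uRw, vRv, vRw, wRw
Branch closes: p1 and not p1 both at w.
Every branch closes (one shown): valid in S4, hence also in S5 (every theorem of S4 is a theorem of S5).
T-tableau for the negation not ((Dia Dia (p1 and not p3) implies Dia (p1 and not p3)) or Dia (p3 or p1)):
1. not ((Dia Dia (p1 and not p3) implies Dia (p1 and not p3)) or Dia (p3 or p1)), u
2. not (Dia Dia (p1 and not p3) implies Dia (p1 and not p3)), u   [neg-or-rule on 1]
3. not Dia (p3 or p1), u   [neg-or-rule on 1]
4. Dia Dia (p1 and not p3), u   [neg-implies-rule on 2]
5. not Dia (p1 and not p3), u   [neg-implies-rule on 2]
6. not (p3 or p1), u   [neg-Dia-rule on 3 via uRu]
7. not p3, u   [neg-or-rule on 6]
8. not p1, u   [neg-or-rule on 6]
9. not (p1 and not p3), u   [neg-Dia-rule on 5 via uRu]
10. Dia (p1 and not p3), v   [Dia-rule on 4: fresh world v, uRv]
11. not (p3 or p1), v   [neg-Dia-rule on 3 via uRv]
12. not p3, v   [neg-or-rule on 11]
13. not p1, v   [neg-or-rule on 11]
14. not (p1 and not p3), v   [neg-Dia-rule on 5 via uRv]
15. p1 and not p3, w   [Dia-rule on 10: fresh world w, vRw]
16. p1, w   [and-rule on 15]
17. not p3, w   [and-rule on 15]
Accessibility: uRu, uRv, vRv, vRw, wRw
Complete open branch: countermodel on a T-frame, so not valid in T, nor in K (the same frame is also a K-frame).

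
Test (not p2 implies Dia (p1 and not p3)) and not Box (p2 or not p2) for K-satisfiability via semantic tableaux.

1. (not p2 implies Dia (p1 and not p3)) and not Box (p2 or not p2), u
2. not p2 implies Dia (p1 and not p3), u   [and-rule on 1]
3. not Box (p2 or not p2), u   [and-rule on 1]
4. Dia (p1 and not p3), u   [implies-rule on 2 (branches; this branch)]
5. not (p2 or not p2), v   [neg-Box-rule on 3: fresh world v, uRv]
6. not p2, v   [neg-or-rule on 5]
7. p2, v   [neg-or-rule on 5]
Accessibility: uRv
Branch closes: p2 and not p2 both at v.
All branches of the tableau close; one closing branch shown above.

No, unsatisfiable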